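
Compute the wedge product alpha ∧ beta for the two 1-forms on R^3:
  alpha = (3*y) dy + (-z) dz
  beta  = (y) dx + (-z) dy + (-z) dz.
alpha ∧ beta = (-3*y^2) dx ∧ dy + (-z*(3*y + z)) dy ∧ dz + (y*z) dx ∧ dz

Distribute the wedge, using dx_i ∧ dx_j = -dx_j ∧ dx_i and dx_i ∧ dx_i = 0. For each pair (i, j) with i < j, the coefficient of dx_i ∧ dx_j in alpha ∧ beta is (alpha_i * beta_j - alpha_j * beta_i). Collecting: alpha ∧ beta = (-3*y^2) dx ∧ dy + (-z*(3*y + z)) dy ∧ dz + (y*z) dx ∧ dz.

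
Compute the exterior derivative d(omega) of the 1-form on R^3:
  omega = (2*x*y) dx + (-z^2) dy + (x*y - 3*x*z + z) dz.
d(omega) = (-2*x) dx ∧ dy + (y - 3*z) dx ∧ dz + (x + 2*z) dy ∧ dz

For a 1-form omega = sum_i f_i dx_i, the exterior derivative is
  d(omega) = sum_{i < j} (∂f_j/∂x_i - ∂f_i/∂x_j) dx_i ∧ dx_j.
  coefficient of dx ∧ dy: ∂f_2/∂x - ∂f_1/∂y = ∂(-z^2)/∂x - ∂(2*x*y)/∂y = -2*x
  coefficient of dx ∧ dz: ∂f_3/∂x - ∂f_1/∂z = ∂(x*y - 3*x*z + z)/∂x - ∂(2*x*y)/∂z = y - 3*z
  coefficient of dy ∧ dz: ∂f_3/∂y - ∂f_2/∂z = ∂(x*y - 3*x*z + z)/∂y - ∂(-z^2)/∂z = x + 2*z
Assembling: d(omega) = (-2*x) dx ∧ dy + (y - 3*z) dx ∧ dz + (x + 2*z) dy ∧ dz.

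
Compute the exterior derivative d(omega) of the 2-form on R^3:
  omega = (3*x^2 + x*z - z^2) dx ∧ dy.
d(omega) = (x - 2*z) dx ∧ dy ∧ dz

For a 2-form omega = sum_{i<j} g_{ij} dx_i ∧ dx_j, the exterior derivative is
  d(omega) = sum_{i<j} d(g_{ij}) ∧ dx_i ∧ dx_j = sum_{i<j, k} (∂g_{ij}/∂x_k) dx_k ∧ dx_i ∧ dx_j.
Expand each term, using dx_k ∧ dx_i ∧ dx_j = sgn(permutation) dx_{(a)} ∧ dx_{(b)} ∧ dx_{(c)} with (a < b < c) sorted:
  d(3*x^2 + x*z - z^2) includes (∂/∂z)(3*x^2 + x*z - z^2) dz = (x - 2*z) dz, which multiplied by dx ∧ dy gives (x - 2*z) dx ∧ dy ∧ dz
Collecting like 3-forms: d(omega) = (x - 2*z) dx ∧ dy ∧ dz.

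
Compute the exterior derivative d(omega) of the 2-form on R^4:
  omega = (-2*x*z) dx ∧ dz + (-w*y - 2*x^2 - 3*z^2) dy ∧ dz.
d(omega) = (-4*x) dx ∧ dy ∧ dz + (-y) dy ∧ dz ∧ dw

For a 2-form omega = sum_{i<j} g_{ij} dx_i ∧ dx_j, the exterior derivative is
  d(omega) = sum_{i<j} d(g_{ij}) ∧ dx_i ∧ dx_j = sum_{i<j, k} (∂g_{ij}/∂x_k) dx_k ∧ dx_i ∧ dx_j.
Expand each term, using dx_k ∧ dx_i ∧ dx_j = sgn(permutation) dx_{(a)} ∧ dx_{(b)} ∧ dx_{(c)} with (a < b < c) sorted:
  d(-w*y - 2*x^2 - 3*z^2) includes (∂/∂x)(-w*y - 2*x^2 - 3*z^2) dx = (-4*x) dx, which multiplied by dy ∧ dz gives (-4*x) dx ∧ dy ∧ dz
  d(-w*y - 2*x^2 - 3*z^2) includes (∂/∂w)(-w*y - 2*x^2 - 3*z^2) dw = (-y) dw, which multiplied by dy ∧ dz gives (-y) dy ∧ dz ∧ dw
Collecting like 3-forms: d(omega) = (-4*x) dx ∧ dy ∧ dz + (-y) dy ∧ dz ∧ dw.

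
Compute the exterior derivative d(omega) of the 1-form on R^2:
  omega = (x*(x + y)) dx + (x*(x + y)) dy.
d(omega) = (x + y) dx ∧ dy

For a 1-form omega = sum_i f_i dx_i, the exterior derivative is
  d(omega) = sum_{i < j} (∂f_j/∂x_i - ∂f_i/∂x_j) dx_i ∧ dx_j.
  coefficient of dx ∧ dy: ∂f_2/∂x - ∂f_1/∂y = ∂(x*(x + y))/∂x - ∂(x*(x + y))/∂y = x + y
Assembling: d(omega) = (x + y) dx ∧ dy.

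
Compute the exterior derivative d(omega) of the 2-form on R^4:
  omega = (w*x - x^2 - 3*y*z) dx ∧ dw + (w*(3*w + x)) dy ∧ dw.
d(omega) = (w + 3*z) dx ∧ dy ∧ dw + (3*y) dx ∧ dz ∧ dw

For a 2-form omega = sum_{i<j} g_{ij} dx_i ∧ dx_j, the exterior derivative is
  d(omega) = sum_{i<j} d(g_{ij}) ∧ dx_i ∧ dx_j = sum_{i<j, k} (∂g_{ij}/∂x_k) dx_k ∧ dx_i ∧ dx_j.
Expand each term, using dx_k ∧ dx_i ∧ dx_j = sgn(permutation) dx_{(a)} ∧ dx_{(b)} ∧ dx_{(c)} with (a < b < c) sorted:
  d(w*x - x^2 - 3*y*z) includes (∂/∂y)(w*x - x^2 - 3*y*z) dy = (-3*z) dy, which multiplied by dx ∧ dw gives (3*z) dx ∧ dy ∧ dw
  d(w*x - x^2 - 3*y*z) includes (∂/∂z)(w*x - x^2 - 3*y*z) dz = (-3*y) dz, which multiplied by dx ∧ dw gives (3*y) dx ∧ dz ∧ dw
  d(w*(3*w + x)) includes (∂/∂x)(w*(3*w + x)) dx = (w) dx, which multiplied by dy ∧ dw gives (w) dx ∧ dy ∧ dw
Collecting like 3-forms: d(omega) = (w + 3*z) dx ∧ dy ∧ dw + (3*y) dx ∧ dz ∧ dw.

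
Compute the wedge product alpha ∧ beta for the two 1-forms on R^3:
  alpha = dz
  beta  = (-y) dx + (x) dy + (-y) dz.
alpha ∧ beta = (y) dx ∧ dz + (-x) dy ∧ dz

Distribute the wedge, using dx_i ∧ dx_j = -dx_j ∧ dx_i and dx_i ∧ dx_i = 0. For each pair (i, j) with i < j, the coefficient of dx_i ∧ dx_j in alpha ∧ beta is (alpha_i * beta_j - alpha_j * beta_i). Collecting: alpha ∧ beta = (y) dx ∧ dz + (-x) dy ∧ dz.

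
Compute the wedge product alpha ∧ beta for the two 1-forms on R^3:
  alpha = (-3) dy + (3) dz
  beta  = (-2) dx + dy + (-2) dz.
alpha ∧ beta = (-6) dx ∧ dy + (3) dy ∧ dz + (6) dx ∧ dz

Distribute the wedge, using dx_i ∧ dx_j = -dx_j ∧ dx_i and dx_i ∧ dx_i = 0. For each pair (i, j) with i < j, the coefficient of dx_i ∧ dx_j in alpha ∧ beta is (alpha_i * beta_j - alpha_j * beta_i). Collecting: alpha ∧ beta = (-6) dx ∧ dy + (3) dy ∧ dz + (6) dx ∧ dz.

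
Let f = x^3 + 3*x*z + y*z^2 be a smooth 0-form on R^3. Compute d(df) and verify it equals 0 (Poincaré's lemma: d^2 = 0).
d(df) = 0

Step 1: df = sum_i (∂f/∂x_i) dx_i = (3*x^2 + 3*z) dx + (z^2) dy + (3*x + 2*y*z) dz.
Step 2: Apply d again. Using the 1-form formula, the coefficient of dx ∧ dy in d(df) is ∂^2 f/∂x ∂y - ∂^2 f/∂y ∂x = (0) - (0) = 0 (equality of mixed partials for smooth f).
Similarly for dx ∧ dz and dy ∧ dz — all coefficients vanish. So d(df) = 0.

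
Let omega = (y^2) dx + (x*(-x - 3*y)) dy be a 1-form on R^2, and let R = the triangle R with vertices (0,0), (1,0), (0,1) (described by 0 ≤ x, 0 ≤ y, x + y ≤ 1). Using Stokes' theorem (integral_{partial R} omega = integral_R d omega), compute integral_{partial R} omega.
integral_(partial R) omega = -7/6

Stokes: integral_partial_R omega = integral_R d omega with d omega = (∂Q/∂x - ∂P/∂y) dx ∧ dy.
  ∂Q/∂x = -2*x - 3*y
  ∂P/∂y = 2*y
  integrand = ∂Q/∂x - ∂P/∂y = -2*x - 5*y.
Integrating over R: integral_0^1 integral_0^{1-x} (-2*x - 5*y) dy dx = -7/6.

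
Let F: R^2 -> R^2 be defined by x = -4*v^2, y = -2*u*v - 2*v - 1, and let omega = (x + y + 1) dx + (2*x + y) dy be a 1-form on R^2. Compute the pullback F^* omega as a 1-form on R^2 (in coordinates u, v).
F^* omega = (2*v*(2*u*v + 8*v^2 + 2*v + 1)) du + (4*u^2*v + 32*u*v^2 + 8*u*v + 2*u + 32*v^3 + 32*v^2 + 4*v + 2) dv

Using F^*(f dg) = (f ∘ F) d(g ∘ F), substitute each coordinate x_i by F_i(u, v) in f_i, and replace dx_i by d F_i = (∂F_i/∂u) du + (∂F_i/∂v) dv.
  For the x component: f_1(F) = 2*v*(-u - 2*v - 1); d F_1 = (0) du + (-8*v) dv
  For the y component: f_2(F) = -2*u*v - 8*v^2 - 2*v - 1; d F_2 = (-2*v) du + (-2*u - 2) dv
Combining and collecting du, dv coefficients:
  coeff of du: 2*v*(2*u*v + 8*v^2 + 2*v + 1)
  coeff of dv: 4*u^2*v + 32*u*v^2 + 8*u*v + 2*u + 32*v^3 + 32*v^2 + 4*v + 2
F^* omega = (2*v*(2*u*v + 8*v^2 + 2*v + 1)) du + (4*u^2*v + 32*u*v^2 + 8*u*v + 2*u + 32*v^3 + 32*v^2 + 4*v + 2) dv.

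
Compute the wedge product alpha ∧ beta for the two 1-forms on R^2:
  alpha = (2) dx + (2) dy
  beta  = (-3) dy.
alpha ∧ beta = (-6) dx ∧ dy

Distribute the wedge, using dx_i ∧ dx_j = -dx_j ∧ dx_i and dx_i ∧ dx_i = 0. For each pair (i, j) with i < j, the coefficient of dx_i ∧ dx_j in alpha ∧ beta is (alpha_i * beta_j - alpha_j * beta_i). Collecting: alpha ∧ beta = (-6) dx ∧ dy.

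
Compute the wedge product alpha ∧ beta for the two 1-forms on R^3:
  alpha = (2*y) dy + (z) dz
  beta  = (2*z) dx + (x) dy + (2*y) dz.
alpha ∧ beta = (-4*y*z) dx ∧ dy + (-x*z + 4*y^2) dy ∧ dz + (-2*z^2) dx ∧ dz

Distribute the wedge, using dx_i ∧ dx_j = -dx_j ∧ dx_i and dx_i ∧ dx_i = 0. For each pair (i, j) with i < j, the coefficient of dx_i ∧ dx_j in alpha ∧ beta is (alpha_i * beta_j - alpha_j * beta_i). Collecting: alpha ∧ beta = (-4*y*z) dx ∧ dy + (-x*z + 4*y^2) dy ∧ dz + (-2*z^2) dx ∧ dz.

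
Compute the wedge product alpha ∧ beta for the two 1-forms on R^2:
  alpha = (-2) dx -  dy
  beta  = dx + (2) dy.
alpha ∧ beta = (-3) dx ∧ dy

Distribute the wedge, using dx_i ∧ dx_j = -dx_j ∧ dx_i and dx_i ∧ dx_i = 0. For each pair (i, j) with i < j, the coefficient of dx_i ∧ dx_j in alpha ∧ beta is (alpha_i * beta_j - alpha_j * beta_i). Collecting: alpha ∧ beta = (-3) dx ∧ dy.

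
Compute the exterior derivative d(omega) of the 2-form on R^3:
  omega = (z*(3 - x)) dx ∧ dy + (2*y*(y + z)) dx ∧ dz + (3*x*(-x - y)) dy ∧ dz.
d(omega) = (-7*x - 7*y - 2*z + 3) dx ∧ dy ∧ dz

For a 2-form omega = sum_{i<j} g_{ij} dx_i ∧ dx_j, the exterior derivative is
  d(omega) = sum_{i<j} d(g_{ij}) ∧ dx_i ∧ dx_j = sum_{i<j, k} (∂g_{ij}/∂x_k) dx_k ∧ dx_i ∧ dx_j.
Expand each term, using dx_k ∧ dx_i ∧ dx_j = sgn(permutation) dx_{(a)} ∧ dx_{(b)} ∧ dx_{(c)} with (a < b < c) sorted:
  d(z*(3 - x)) includes (∂/∂z)(z*(3 - x)) dz = (3 - x) dz, which multiplied by dx ∧ dy gives (3 - x) dx ∧ dy ∧ dz
  d(2*y*(y + z)) includes (∂/∂y)(2*y*(y + z)) dy = (4*y + 2*z) dy, which multiplied by dx ∧ dz gives (-4*y - 2*z) dx ∧ dy ∧ dz
  d(3*x*(-x - y)) includes (∂/∂x)(3*x*(-x - y)) dx = (-6*x - 3*y) dx, which multiplied by dy ∧ dz gives (-6*x - 3*y) dx ∧ dy ∧ dz
Collecting like 3-forms: d(omega) = (-7*x - 7*y - 2*z + 3) dx ∧ dy ∧ dz.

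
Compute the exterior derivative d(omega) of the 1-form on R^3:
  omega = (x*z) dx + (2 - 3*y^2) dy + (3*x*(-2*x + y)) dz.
d(omega) = (-13*x + 3*y) dx ∧ dz + (3*x) dy ∧ dz

For a 1-form omega = sum_i f_i dx_i, the exterior derivative is
  d(omega) = sum_{i < j} (∂f_j/∂x_i - ∂f_i/∂x_j) dx_i ∧ dx_j.
  coefficient of dx ∧ dz: ∂f_3/∂x - ∂f_1/∂z = ∂(3*x*(-2*x + y))/∂x - ∂(x*z)/∂z = -13*x + 3*y
  coefficient of dy ∧ dz: ∂f_3/∂y - ∂f_2/∂z = ∂(3*x*(-2*x + y))/∂y - ∂(2 - 3*y^2)/∂z = 3*x
Assembling: d(omega) = (-13*x + 3*y) dx ∧ dz + (3*x) dy ∧ dz.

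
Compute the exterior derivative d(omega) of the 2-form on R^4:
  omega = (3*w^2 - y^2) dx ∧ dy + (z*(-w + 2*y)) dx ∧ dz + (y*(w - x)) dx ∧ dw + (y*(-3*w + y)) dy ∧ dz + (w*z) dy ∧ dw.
d(omega) = (5*w + x) dx ∧ dy ∧ dw + (-2*z) dx ∧ dy ∧ dz + (-z) dx ∧ dz ∧ dw + (-w - 3*y) dy ∧ dz ∧ dw

For a 2-form omega = sum_{i<j} g_{ij} dx_i ∧ dx_j, the exterior derivative is
  d(omega) = sum_{i<j} d(g_{ij}) ∧ dx_i ∧ dx_j = sum_{i<j, k} (∂g_{ij}/∂x_k) dx_k ∧ dx_i ∧ dx_j.
Expand each term, using dx_k ∧ dx_i ∧ dx_j = sgn(permutation) dx_{(a)} ∧ dx_{(b)} ∧ dx_{(c)} with (a < b < c) sorted:
  d(3*w^2 - y^2) includes (∂/∂w)(3*w^2 - y^2) dw = (6*w) dw, which multiplied by dx ∧ dy gives (6*w) dx ∧ dy ∧ dw
  d(z*(-w + 2*y)) includes (∂/∂y)(z*(-w + 2*y)) dy = (2*z) dy, which multiplied by dx ∧ dz gives (-2*z) dx ∧ dy ∧ dz
  d(z*(-w + 2*y)) includes (∂/∂w)(z*(-w + 2*y)) dw = (-z) dw, which multiplied by dx ∧ dz gives (-z) dx ∧ dz ∧ dw
  d(y*(w - x)) includes (∂/∂y)(y*(w - x)) dy = (w - x) dy, which multiplied by dx ∧ dw gives (-w + x) dx ∧ dy ∧ dw
  d(y*(-3*w + y)) includes (∂/∂w)(y*(-3*w + y)) dw = (-3*y) dw, which multiplied by dy ∧ dz gives (-3*y) dy ∧ dz ∧ dw
  d(w*z) includes (∂/∂z)(w*z) dz = (w) dz, which multiplied by dy ∧ dw gives (-w) dy ∧ dz ∧ dw
Collecting like 3-forms: d(omega) = (5*w + x) dx ∧ dy ∧ dw + (-2*z) dx ∧ dy ∧ dz + (-z) dx ∧ dz ∧ dw + (-w - 3*y) dy ∧ dz ∧ dw.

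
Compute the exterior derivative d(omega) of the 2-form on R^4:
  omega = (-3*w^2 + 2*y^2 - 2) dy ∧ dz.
d(omega) = (-6*w) dy ∧ dz ∧ dw

For a 2-form omega = sum_{i<j} g_{ij} dx_i ∧ dx_j, the exterior derivative is
  d(omega) = sum_{i<j} d(g_{ij}) ∧ dx_i ∧ dx_j = sum_{i<j, k} (∂g_{ij}/∂x_k) dx_k ∧ dx_i ∧ dx_j.
Expand each term, using dx_k ∧ dx_i ∧ dx_j = sgn(permutation) dx_{(a)} ∧ dx_{(b)} ∧ dx_{(c)} with (a < b < c) sorted:
  d(-3*w^2 + 2*y^2 - 2) includes (∂/∂w)(-3*w^2 + 2*y^2 - 2) dw = (-6*w) dw, which multiplied by dy ∧ dz gives (-6*w) dy ∧ dz ∧ dw
Collecting like 3-forms: d(omega) = (-6*w) dy ∧ dz ∧ dw.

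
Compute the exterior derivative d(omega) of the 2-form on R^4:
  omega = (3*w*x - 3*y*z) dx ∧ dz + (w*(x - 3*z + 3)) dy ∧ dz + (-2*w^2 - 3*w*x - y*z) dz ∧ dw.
d(omega) = (w + 3*z) dx ∧ dy ∧ dz + (-3*w + 3*x) dx ∧ dz ∧ dw + (x - 4*z + 3) dy ∧ dz ∧ dw

For a 2-form omega = sum_{i<j} g_{ij} dx_i ∧ dx_j, the exterior derivative is
  d(omega) = sum_{i<j} d(g_{ij}) ∧ dx_i ∧ dx_j = sum_{i<j, k} (∂g_{ij}/∂x_k) dx_k ∧ dx_i ∧ dx_j.
Expand each term, using dx_k ∧ dx_i ∧ dx_j = sgn(permutation) dx_{(a)} ∧ dx_{(b)} ∧ dx_{(c)} with (a < b < c) sorted:
  d(3*w*x - 3*y*z) includes (∂/∂y)(3*w*x - 3*y*z) dy = (-3*z) dy, which multiplied by dx ∧ dz gives (3*z) dx ∧ dy ∧ dz
  d(3*w*x - 3*y*z) includes (∂/∂w)(3*w*x - 3*y*z) dw = (3*x) dw, which multiplied by dx ∧ dz gives (3*x) dx ∧ dz ∧ dw
  d(w*(x - 3*z + 3)) includes (∂/∂x)(w*(x - 3*z + 3)) dx = (w) dx, which multiplied by dy ∧ dz gives (w) dx ∧ dy ∧ dz
  d(w*(x - 3*z + 3)) includes (∂/∂w)(w*(x - 3*z + 3)) dw = (x - 3*z + 3) dw, which multiplied by dy ∧ dz gives (x - 3*z + 3) dy ∧ dz ∧ dw
  d(-2*w^2 - 3*w*x - y*z) includes (∂/∂x)(-2*w^2 - 3*w*x - y*z) dx = (-3*w) dx, which multiplied by dz ∧ dw gives (-3*w) dx ∧ dz ∧ dw
  d(-2*w^2 - 3*w*x - y*z) includes (∂/∂y)(-2*w^2 - 3*w*x - y*z) dy = (-z) dy, which multiplied by dz ∧ dw gives (-z) dy ∧ dz ∧ dw
Collecting like 3-forms: d(omega) = (w + 3*z) dx ∧ dy ∧ dz + (-3*w + 3*x) dx ∧ dz ∧ dw + (x - 4*z + 3) dy ∧ dz ∧ dw.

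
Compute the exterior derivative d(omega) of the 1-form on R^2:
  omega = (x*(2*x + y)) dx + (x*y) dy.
d(omega) = (-x + y) dx ∧ dy

For a 1-form omega = sum_i f_i dx_i, the exterior derivative is
  d(omega) = sum_{i < j} (∂f_j/∂x_i - ∂f_i/∂x_j) dx_i ∧ dx_j.
  coefficient of dx ∧ dy: ∂f_2/∂x - ∂f_1/∂y = ∂(x*y)/∂x - ∂(x*(2*x + y))/∂y = -x + y
Assembling: d(omega) = (-x + y) dx ∧ dy.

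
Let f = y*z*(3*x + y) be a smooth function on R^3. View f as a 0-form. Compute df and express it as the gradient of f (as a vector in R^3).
df = (3*y*z) dx + (z*(3*x + 2*y)) dy + (y*(3*x + y)) dz; grad f = (3*y*z, z*(3*x + 2*y), y*(3*x + y))

For a 0-form f, d f = (∂f/∂x) dx + (∂f/∂y) dy + (∂f/∂z) dz. The components of the vector representation are exactly the entries of grad f in Cartesian coordinates:
  ∂f/∂x = 3*y*z
  ∂f/∂y = z*(3*x + 2*y)
  ∂f/∂z = y*(3*x + y).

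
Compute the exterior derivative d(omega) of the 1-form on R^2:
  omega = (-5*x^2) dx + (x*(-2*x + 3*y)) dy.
d(omega) = (-4*x + 3*y) dx ∧ dy

For a 1-form omega = sum_i f_i dx_i, the exterior derivative is
  d(omega) = sum_{i < j} (∂f_j/∂x_i - ∂f_i/∂x_j) dx_i ∧ dx_j.
  coefficient of dx ∧ dy: ∂f_2/∂x - ∂f_1/∂y = ∂(x*(-2*x + 3*y))/∂x - ∂(-5*x^2)/∂y = -4*x + 3*y
Assembling: d(omega) = (-4*x + 3*y) dx ∧ dy.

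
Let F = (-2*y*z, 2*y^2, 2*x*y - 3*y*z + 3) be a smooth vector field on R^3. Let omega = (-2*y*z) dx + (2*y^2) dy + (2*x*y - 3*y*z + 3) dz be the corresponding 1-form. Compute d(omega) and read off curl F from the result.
d(omega) = (2*x - 3*z) dy ∧ dz + (-4*y) dz ∧ dx + (2*z) dx ∧ dy; curl F = (2*x - 3*z, -4*y, 2*z)

d omega = sum_{i<j} (∂f_j/∂x_i - ∂f_i/∂x_j) dx_i ∧ dx_j. Under the identification (dy ∧ dz, dz ∧ dx, dx ∧ dy) ↔ (e_x, e_y, e_z), the coefficients are exactly the components of curl F. Compute:
  ∂R/∂y - ∂Q/∂z = (2*x - 3*z) - (0) = 2*x - 3*z
  ∂P/∂z - ∂R/∂x = (-2*y) - (2*y) = -4*y
  ∂Q/∂x - ∂P/∂y = (0) - (-2*z) = 2*z.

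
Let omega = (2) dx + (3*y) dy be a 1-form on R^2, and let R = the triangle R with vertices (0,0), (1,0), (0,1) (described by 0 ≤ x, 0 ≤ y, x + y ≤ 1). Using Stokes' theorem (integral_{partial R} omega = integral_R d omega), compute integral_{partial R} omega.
integral_(partial R) omega = 0

Stokes: integral_partial_R omega = integral_R d omega with d omega = (∂Q/∂x - ∂P/∂y) dx ∧ dy.
  ∂Q/∂x = 0
  ∂P/∂y = 0
  integrand = ∂Q/∂x - ∂P/∂y = 0.
Integrating over R: integral_0^1 integral_0^{1-x} (0) dy dx = 0.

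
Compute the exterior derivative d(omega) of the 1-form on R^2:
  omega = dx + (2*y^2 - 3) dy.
d(omega) = 0

For a 1-form omega = sum_i f_i dx_i, the exterior derivative is
  d(omega) = sum_{i < j} (∂f_j/∂x_i - ∂f_i/∂x_j) dx_i ∧ dx_j.

Assembling: d(omega) = 0.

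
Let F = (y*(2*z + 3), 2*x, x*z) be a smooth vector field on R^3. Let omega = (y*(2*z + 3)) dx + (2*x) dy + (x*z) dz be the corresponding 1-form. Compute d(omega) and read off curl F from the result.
d(omega) = (0) dy ∧ dz + (2*y - z) dz ∧ dx + (-2*z - 1) dx ∧ dy; curl F = (0, 2*y - z, -2*z - 1)

d omega = sum_{i<j} (∂f_j/∂x_i - ∂f_i/∂x_j) dx_i ∧ dx_j. Under the identification (dy ∧ dz, dz ∧ dx, dx ∧ dy) ↔ (e_x, e_y, e_z), the coefficients are exactly the components of curl F. Compute:
  ∂R/∂y - ∂Q/∂z = (0) - (0) = 0
  ∂P/∂z - ∂R/∂x = (2*y) - (z) = 2*y - z
  ∂Q/∂x - ∂P/∂y = (2) - (2*z + 3) = -2*z - 1.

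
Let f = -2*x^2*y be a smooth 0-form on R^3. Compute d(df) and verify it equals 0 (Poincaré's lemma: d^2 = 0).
d(df) = 0

Step 1: df = sum_i (∂f/∂x_i) dx_i = (-4*x*y) dx + (-2*x^2) dy + (0) dz.
Step 2: Apply d again. Using the 1-form formula, the coefficient of dx ∧ dy in d(df) is ∂^2 f/∂x ∂y - ∂^2 f/∂y ∂x = (-4*x) - (-4*x) = 0 (equality of mixed partials for smooth f).
Similarly for dx ∧ dz and dy ∧ dz — all coefficients vanish. So d(df) = 0.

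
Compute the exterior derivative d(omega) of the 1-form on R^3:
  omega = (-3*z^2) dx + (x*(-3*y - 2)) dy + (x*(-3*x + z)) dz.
d(omega) = (-3*y - 2) dx ∧ dy + (-6*x + 7*z) dx ∧ dz

For a 1-form omega = sum_i f_i dx_i, the exterior derivative is
  d(omega) = sum_{i < j} (∂f_j/∂x_i - ∂f_i/∂x_j) dx_i ∧ dx_j.
  coefficient of dx ∧ dy: ∂f_2/∂x - ∂f_1/∂y = ∂(x*(-3*y - 2))/∂x - ∂(-3*z^2)/∂y = -3*y - 2
  coefficient of dx ∧ dz: ∂f_3/∂x - ∂f_1/∂z = ∂(x*(-3*x + z))/∂x - ∂(-3*z^2)/∂z = -6*x + 7*z
Assembling: d(omega) = (-3*y - 2) dx ∧ dy + (-6*x + 7*z) dx ∧ dz.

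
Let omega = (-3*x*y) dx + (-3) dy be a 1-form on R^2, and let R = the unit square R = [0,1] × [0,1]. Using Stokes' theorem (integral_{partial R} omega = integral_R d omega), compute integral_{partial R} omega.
integral_(partial R) omega = 3/2

Stokes: integral_partial_R omega = integral_R d omega with d omega = (∂Q/∂x - ∂P/∂y) dx ∧ dy.
  ∂Q/∂x = 0
  ∂P/∂y = -3*x
  integrand = ∂Q/∂x - ∂P/∂y = 3*x.
Integrating over R: integral_0^1 integral_0^1 (3*x) dx dy = 3/2.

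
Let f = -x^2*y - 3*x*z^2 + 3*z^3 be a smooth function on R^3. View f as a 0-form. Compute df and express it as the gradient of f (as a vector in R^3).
df = (-2*x*y - 3*z^2) dx + (-x^2) dy + (3*z*(-2*x + 3*z)) dz; grad f = (-2*x*y - 3*z^2, -x^2, 3*z*(-2*x + 3*z))

For a 0-form f, d f = (∂f/∂x) dx + (∂f/∂y) dy + (∂f/∂z) dz. The components of the vector representation are exactly the entries of grad f in Cartesian coordinates:
  ∂f/∂x = -2*x*y - 3*z^2
  ∂f/∂y = -x^2
  ∂f/∂z = 3*z*(-2*x + 3*z).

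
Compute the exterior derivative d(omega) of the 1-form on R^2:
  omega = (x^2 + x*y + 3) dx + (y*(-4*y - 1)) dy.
d(omega) = (-x) dx ∧ dy

For a 1-form omega = sum_i f_i dx_i, the exterior derivative is
  d(omega) = sum_{i < j} (∂f_j/∂x_i - ∂f_i/∂x_j) dx_i ∧ dx_j.
  coefficient of dx ∧ dy: ∂f_2/∂x - ∂f_1/∂y = ∂(y*(-4*y - 1))/∂x - ∂(x^2 + x*y + 3)/∂y = -x
Assembling: d(omega) = (-x) dx ∧ dy.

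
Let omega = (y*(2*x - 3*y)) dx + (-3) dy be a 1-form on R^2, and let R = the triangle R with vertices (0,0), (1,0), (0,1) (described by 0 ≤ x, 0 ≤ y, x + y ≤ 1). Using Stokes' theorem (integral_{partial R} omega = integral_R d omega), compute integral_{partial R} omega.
integral_(partial R) omega = 2/3

Stokes: integral_partial_R omega = integral_R d omega with d omega = (∂Q/∂x - ∂P/∂y) dx ∧ dy.
  ∂Q/∂x = 0
  ∂P/∂y = 2*x - 6*y
  integrand = ∂Q/∂x - ∂P/∂y = -2*x + 6*y.
Integrating over R: integral_0^1 integral_0^{1-x} (-2*x + 6*y) dy dx = 2/3.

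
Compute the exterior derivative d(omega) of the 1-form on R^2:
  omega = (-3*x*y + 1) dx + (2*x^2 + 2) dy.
d(omega) = (7*x) dx ∧ dy

For a 1-form omega = sum_i f_i dx_i, the exterior derivative is
  d(omega) = sum_{i < j} (∂f_j/∂x_i - ∂f_i/∂x_j) dx_i ∧ dx_j.
  coefficient of dx ∧ dy: ∂f_2/∂x - ∂f_1/∂y = ∂(2*x^2 + 2)/∂x - ∂(-3*x*y + 1)/∂y = 7*x
Assembling: d(omega) = (7*x) dx ∧ dy.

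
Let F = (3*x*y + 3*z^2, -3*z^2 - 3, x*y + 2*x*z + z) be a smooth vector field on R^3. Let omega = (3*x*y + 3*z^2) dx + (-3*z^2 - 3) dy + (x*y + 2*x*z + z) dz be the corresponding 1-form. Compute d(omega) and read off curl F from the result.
d(omega) = (x + 6*z) dy ∧ dz + (-y + 4*z) dz ∧ dx + (-3*x) dx ∧ dy; curl F = (x + 6*z, -y + 4*z, -3*x)

d omega = sum_{i<j} (∂f_j/∂x_i - ∂f_i/∂x_j) dx_i ∧ dx_j. Under the identification (dy ∧ dz, dz ∧ dx, dx ∧ dy) ↔ (e_x, e_y, e_z), the coefficients are exactly the components of curl F. Compute:
  ∂R/∂y - ∂Q/∂z = (x) - (-6*z) = x + 6*z
  ∂P/∂z - ∂R/∂x = (6*z) - (y + 2*z) = -y + 4*z
  ∂Q/∂x - ∂P/∂y = (0) - (3*x) = -3*x.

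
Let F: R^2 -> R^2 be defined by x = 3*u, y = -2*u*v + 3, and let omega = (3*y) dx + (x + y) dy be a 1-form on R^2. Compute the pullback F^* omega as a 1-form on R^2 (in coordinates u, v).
F^* omega = (4*u*v^2 - 24*u*v - 6*v + 27) du + (2*u*(2*u*v - 3*u - 3)) dv

Using F^*(f dg) = (f ∘ F) d(g ∘ F), substitute each coordinate x_i by F_i(u, v) in f_i, and replace dx_i by d F_i = (∂F_i/∂u) du + (∂F_i/∂v) dv.
  For the x component: f_1(F) = -6*u*v + 9; d F_1 = (3) du + (0) dv
  For the y component: f_2(F) = -2*u*v + 3*u + 3; d F_2 = (-2*v) du + (-2*u) dv
Combining and collecting du, dv coefficients:
  coeff of du: 4*u*v^2 - 24*u*v - 6*v + 27
  coeff of dv: 2*u*(2*u*v - 3*u - 3)
F^* omega = (4*u*v^2 - 24*u*v - 6*v + 27) du + (2*u*(2*u*v - 3*u - 3)) dv.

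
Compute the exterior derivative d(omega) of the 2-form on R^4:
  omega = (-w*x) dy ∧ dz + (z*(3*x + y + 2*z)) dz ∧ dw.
d(omega) = (-w) dx ∧ dy ∧ dz + (-x + z) dy ∧ dz ∧ dw + (3*z) dx ∧ dz ∧ dw

For a 2-form omega = sum_{i<j} g_{ij} dx_i ∧ dx_j, the exterior derivative is
  d(omega) = sum_{i<j} d(g_{ij}) ∧ dx_i ∧ dx_j = sum_{i<j, k} (∂g_{ij}/∂x_k) dx_k ∧ dx_i ∧ dx_j.
Expand each term, using dx_k ∧ dx_i ∧ dx_j = sgn(permutation) dx_{(a)} ∧ dx_{(b)} ∧ dx_{(c)} with (a < b < c) sorted:
  d(-w*x) includes (∂/∂x)(-w*x) dx = (-w) dx, which multiplied by dy ∧ dz gives (-w) dx ∧ dy ∧ dz
  d(-w*x) includes (∂/∂w)(-w*x) dw = (-x) dw, which multiplied by dy ∧ dz gives (-x) dy ∧ dz ∧ dw
  d(z*(3*x + y + 2*z)) includes (∂/∂x)(z*(3*x + y + 2*z)) dx = (3*z) dx, which multiplied by dz ∧ dw gives (3*z) dx ∧ dz ∧ dw
  d(z*(3*x + y + 2*z)) includes (∂/∂y)(z*(3*x + y + 2*z)) dy = (z) dy, which multiplied by dz ∧ dw gives (z) dy ∧ dz ∧ dw
Collecting like 3-forms: d(omega) = (-w) dx ∧ dy ∧ dz + (-x + z) dy ∧ dz ∧ dw + (3*z) dx ∧ dz ∧ dw.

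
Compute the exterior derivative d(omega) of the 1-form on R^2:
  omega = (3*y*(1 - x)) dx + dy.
d(omega) = (3*x - 3) dx ∧ dy

For a 1-form omega = sum_i f_i dx_i, the exterior derivative is
  d(omega) = sum_{i < j} (∂f_j/∂x_i - ∂f_i/∂x_j) dx_i ∧ dx_j.
  coefficient of dx ∧ dy: ∂f_2/∂x - ∂f_1/∂y = ∂(1)/∂x - ∂(3*y*(1 - x))/∂y = 3*x - 3
Assembling: d(omega) = (3*x - 3) dx ∧ dy.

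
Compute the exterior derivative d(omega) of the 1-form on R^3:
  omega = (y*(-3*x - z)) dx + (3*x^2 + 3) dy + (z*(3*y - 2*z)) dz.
d(omega) = (9*x + z) dx ∧ dy + (y) dx ∧ dz + (3*z) dy ∧ dz

For a 1-form omega = sum_i f_i dx_i, the exterior derivative is
  d(omega) = sum_{i < j} (∂f_j/∂x_i - ∂f_i/∂x_j) dx_i ∧ dx_j.
  coefficient of dx ∧ dy: ∂f_2/∂x - ∂f_1/∂y = ∂(3*x^2 + 3)/∂x - ∂(y*(-3*x - z))/∂y = 9*x + z
  coefficient of dx ∧ dz: ∂f_3/∂x - ∂f_1/∂z = ∂(z*(3*y - 2*z))/∂x - ∂(y*(-3*x - z))/∂z = y
  coefficient of dy ∧ dz: ∂f_3/∂y - ∂f_2/∂z = ∂(z*(3*y - 2*z))/∂y - ∂(3*x^2 + 3)/∂z = 3*z
Assembling: d(omega) = (9*x + z) dx ∧ dy + (y) dx ∧ dz + (3*z) dy ∧ dz.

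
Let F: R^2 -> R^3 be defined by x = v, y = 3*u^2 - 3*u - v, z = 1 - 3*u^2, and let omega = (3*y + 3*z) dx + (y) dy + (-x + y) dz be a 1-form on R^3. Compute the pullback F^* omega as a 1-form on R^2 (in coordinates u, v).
F^* omega = (-9*u^2 + 6*u*v + 9*u + 3*v) du + (-3*u^2 - 6*u - 2*v + 3) dv

Using F^*(f dg) = (f ∘ F) d(g ∘ F), substitute each coordinate x_i by F_i(u, v) in f_i, and replace dx_i by d F_i = (∂F_i/∂u) du + (∂F_i/∂v) dv.
  For the x component: f_1(F) = -9*u - 3*v + 3; d F_1 = (0) du + (1) dv
  For the y component: f_2(F) = 3*u^2 - 3*u - v; d F_2 = (6*u - 3) du + (-1) dv
  For the z component: f_3(F) = 3*u^2 - 3*u - 2*v; d F_3 = (-6*u) du + (0) dv
Combining and collecting du, dv coefficients:
  coeff of du: -9*u^2 + 6*u*v + 9*u + 3*v
  coeff of dv: -3*u^2 - 6*u - 2*v + 3
F^* omega = (-9*u^2 + 6*u*v + 9*u + 3*v) du + (-3*u^2 - 6*u - 2*v + 3) dv.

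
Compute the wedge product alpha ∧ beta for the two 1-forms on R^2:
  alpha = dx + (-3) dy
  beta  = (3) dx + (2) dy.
alpha ∧ beta = (11) dx ∧ dy

Distribute the wedge, using dx_i ∧ dx_j = -dx_j ∧ dx_i and dx_i ∧ dx_i = 0. For each pair (i, j) with i < j, the coefficient of dx_i ∧ dx_j in alpha ∧ beta is (alpha_i * beta_j - alpha_j * beta_i). Collecting: alpha ∧ beta = (11) dx ∧ dy.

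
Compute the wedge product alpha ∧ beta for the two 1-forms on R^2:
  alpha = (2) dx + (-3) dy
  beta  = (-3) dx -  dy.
alpha ∧ beta = (-11) dx ∧ dy

Distribute the wedge, using dx_i ∧ dx_j = -dx_j ∧ dx_i and dx_i ∧ dx_i = 0. For each pair (i, j) with i < j, the coefficient of dx_i ∧ dx_j in alpha ∧ beta is (alpha_i * beta_j - alpha_j * beta_i). Collecting: alpha ∧ beta = (-11) dx ∧ dy.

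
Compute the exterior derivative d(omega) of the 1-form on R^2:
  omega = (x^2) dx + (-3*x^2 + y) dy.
d(omega) = (-6*x) dx ∧ dy

For a 1-form omega = sum_i f_i dx_i, the exterior derivative is
  d(omega) = sum_{i < j} (∂f_j/∂x_i - ∂f_i/∂x_j) dx_i ∧ dx_j.
  coefficient of dx ∧ dy: ∂f_2/∂x - ∂f_1/∂y = ∂(-3*x^2 + y)/∂x - ∂(x^2)/∂y = -6*x
Assembling: d(omega) = (-6*x) dx ∧ dy.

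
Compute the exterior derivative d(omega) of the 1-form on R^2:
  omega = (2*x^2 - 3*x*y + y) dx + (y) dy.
d(omega) = (3*x - 1) dx ∧ dy

For a 1-form omega = sum_i f_i dx_i, the exterior derivative is
  d(omega) = sum_{i < j} (∂f_j/∂x_i - ∂f_i/∂x_j) dx_i ∧ dx_j.
  coefficient of dx ∧ dy: ∂f_2/∂x - ∂f_1/∂y = ∂(y)/∂x - ∂(2*x^2 - 3*x*y + y)/∂y = 3*x - 1
Assembling: d(omega) = (3*x - 1) dx ∧ dy.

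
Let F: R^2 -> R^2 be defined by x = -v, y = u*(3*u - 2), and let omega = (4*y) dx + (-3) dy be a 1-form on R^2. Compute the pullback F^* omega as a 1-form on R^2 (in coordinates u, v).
F^* omega = (6 - 18*u) du + (4*u*(2 - 3*u)) dv

Using F^*(f dg) = (f ∘ F) d(g ∘ F), substitute each coordinate x_i by F_i(u, v) in f_i, and replace dx_i by d F_i = (∂F_i/∂u) du + (∂F_i/∂v) dv.
  For the x component: f_1(F) = 4*u*(3*u - 2); d F_1 = (0) du + (-1) dv
  For the y component: f_2(F) = -3; d F_2 = (6*u - 2) du + (0) dv
Combining and collecting du, dv coefficients:
  coeff of du: 6 - 18*u
  coeff of dv: 4*u*(2 - 3*u)
F^* omega = (6 - 18*u) du + (4*u*(2 - 3*u)) dv.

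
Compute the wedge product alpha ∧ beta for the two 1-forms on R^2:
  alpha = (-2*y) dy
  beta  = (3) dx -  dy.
alpha ∧ beta = (6*y) dx ∧ dy

Distribute the wedge, using dx_i ∧ dx_j = -dx_j ∧ dx_i and dx_i ∧ dx_i = 0. For each pair (i, j) with i < j, the coefficient of dx_i ∧ dx_j in alpha ∧ beta is (alpha_i * beta_j - alpha_j * beta_i). Collecting: alpha ∧ beta = (6*y) dx ∧ dy.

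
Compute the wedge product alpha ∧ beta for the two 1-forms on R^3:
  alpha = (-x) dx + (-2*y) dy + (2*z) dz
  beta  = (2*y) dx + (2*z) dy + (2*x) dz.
alpha ∧ beta = (-2*x*z + 4*y^2) dx ∧ dy + (-2*x^2 - 4*y*z) dx ∧ dz + (-4*x*y - 4*z^2) dy ∧ dz

Distribute the wedge, using dx_i ∧ dx_j = -dx_j ∧ dx_i and dx_i ∧ dx_i = 0. For each pair (i, j) with i < j, the coefficient of dx_i ∧ dx_j in alpha ∧ beta is (alpha_i * beta_j - alpha_j * beta_i). Collecting: alpha ∧ beta = (-2*x*z + 4*y^2) dx ∧ dy + (-2*x^2 - 4*y*z) dx ∧ dz + (-4*x*y - 4*z^2) dy ∧ dz.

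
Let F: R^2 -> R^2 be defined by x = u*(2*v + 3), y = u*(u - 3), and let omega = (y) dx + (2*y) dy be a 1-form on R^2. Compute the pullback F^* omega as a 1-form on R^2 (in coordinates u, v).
F^* omega = (u*(4*u^2 + 2*u*v - 15*u - 6*v + 9)) du + (2*u^2*(u - 3)) dv

Using F^*(f dg) = (f ∘ F) d(g ∘ F), substitute each coordinate x_i by F_i(u, v) in f_i, and replace dx_i by d F_i = (∂F_i/∂u) du + (∂F_i/∂v) dv.
  For the x component: f_1(F) = u*(u - 3); d F_1 = (2*v + 3) du + (2*u) dv
  For the y component: f_2(F) = 2*u*(u - 3); d F_2 = (2*u - 3) du + (0) dv
Combining and collecting du, dv coefficients:
  coeff of du: u*(4*u^2 + 2*u*v - 15*u - 6*v + 9)
  coeff of dv: 2*u^2*(u - 3)
F^* omega = (u*(4*u^2 + 2*u*v - 15*u - 6*v + 9)) du + (2*u^2*(u - 3)) dv.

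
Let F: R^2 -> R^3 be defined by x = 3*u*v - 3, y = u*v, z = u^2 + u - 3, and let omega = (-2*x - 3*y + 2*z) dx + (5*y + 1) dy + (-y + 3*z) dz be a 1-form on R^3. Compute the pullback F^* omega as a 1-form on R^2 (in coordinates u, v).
F^* omega = (6*u^3 + 4*u^2*v + 9*u^2 - 22*u*v^2 + 5*u*v - 15*u + v - 9) du + (u*(6*u^2 - 22*u*v + 6*u + 1)) dv

Using F^*(f dg) = (f ∘ F) d(g ∘ F), substitute each coordinate x_i by F_i(u, v) in f_i, and replace dx_i by d F_i = (∂F_i/∂u) du + (∂F_i/∂v) dv.
  For the x component: f_1(F) = u*(2*u - 9*v + 2); d F_1 = (3*v) du + (3*u) dv
  For the y component: f_2(F) = 5*u*v + 1; d F_2 = (v) du + (u) dv
  For the z component: f_3(F) = 3*u^2 - u*v + 3*u - 9; d F_3 = (2*u + 1) du + (0) dv
Combining and collecting du, dv coefficients:
  coeff of du: 6*u^3 + 4*u^2*v + 9*u^2 - 22*u*v^2 + 5*u*v - 15*u + v - 9
  coeff of dv: u*(6*u^2 - 22*u*v + 6*u + 1)
F^* omega = (6*u^3 + 4*u^2*v + 9*u^2 - 22*u*v^2 + 5*u*v - 15*u + v - 9) du + (u*(6*u^2 - 22*u*v + 6*u + 1)) dv.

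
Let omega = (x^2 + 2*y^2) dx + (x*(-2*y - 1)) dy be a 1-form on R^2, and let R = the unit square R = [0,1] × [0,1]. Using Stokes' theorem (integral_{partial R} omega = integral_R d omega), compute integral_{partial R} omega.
integral_(partial R) omega = -4

Stokes: integral_partial_R omega = integral_R d omega with d omega = (∂Q/∂x - ∂P/∂y) dx ∧ dy.
  ∂Q/∂x = -2*y - 1
  ∂P/∂y = 4*y
  integrand = ∂Q/∂x - ∂P/∂y = -6*y - 1.
Integrating over R: integral_0^1 integral_0^1 (-6*y - 1) dx dy = -4.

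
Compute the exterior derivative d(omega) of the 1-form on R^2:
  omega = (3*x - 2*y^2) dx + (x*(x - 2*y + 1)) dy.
d(omega) = (2*x + 2*y + 1) dx ∧ dy

For a 1-form omega = sum_i f_i dx_i, the exterior derivative is
  d(omega) = sum_{i < j} (∂f_j/∂x_i - ∂f_i/∂x_j) dx_i ∧ dx_j.
  coefficient of dx ∧ dy: ∂f_2/∂x - ∂f_1/∂y = ∂(x*(x - 2*y + 1))/∂x - ∂(3*x - 2*y^2)/∂y = 2*x + 2*y + 1
Assembling: d(omega) = (2*x + 2*y + 1) dx ∧ dy.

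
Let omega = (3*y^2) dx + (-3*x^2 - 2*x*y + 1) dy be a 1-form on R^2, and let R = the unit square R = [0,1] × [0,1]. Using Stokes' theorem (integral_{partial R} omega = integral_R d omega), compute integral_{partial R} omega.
integral_(partial R) omega = -7

Stokes: integral_partial_R omega = integral_R d omega with d omega = (∂Q/∂x - ∂P/∂y) dx ∧ dy.
  ∂Q/∂x = -6*x - 2*y
  ∂P/∂y = 6*y
  integrand = ∂Q/∂x - ∂P/∂y = -6*x - 8*y.
Integrating over R: integral_0^1 integral_0^1 (-6*x - 8*y) dx dy = -7.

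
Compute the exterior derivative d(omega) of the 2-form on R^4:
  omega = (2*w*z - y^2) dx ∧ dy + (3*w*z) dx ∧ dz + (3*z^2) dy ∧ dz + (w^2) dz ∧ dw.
d(omega) = (2*w) dx ∧ dy ∧ dz + (2*z) dx ∧ dy ∧ dw + (3*z) dx ∧ dz ∧ dw

For a 2-form omega = sum_{i<j} g_{ij} dx_i ∧ dx_j, the exterior derivative is
  d(omega) = sum_{i<j} d(g_{ij}) ∧ dx_i ∧ dx_j = sum_{i<j, k} (∂g_{ij}/∂x_k) dx_k ∧ dx_i ∧ dx_j.
Expand each term, using dx_k ∧ dx_i ∧ dx_j = sgn(permutation) dx_{(a)} ∧ dx_{(b)} ∧ dx_{(c)} with (a < b < c) sorted:
  d(2*w*z - y^2) includes (∂/∂z)(2*w*z - y^2) dz = (2*w) dz, which multiplied by dx ∧ dy gives (2*w) dx ∧ dy ∧ dz
  d(2*w*z - y^2) includes (∂/∂w)(2*w*z - y^2) dw = (2*z) dw, which multiplied by dx ∧ dy gives (2*z) dx ∧ dy ∧ dw
  d(3*w*z) includes (∂/∂w)(3*w*z) dw = (3*z) dw, which multiplied by dx ∧ dz gives (3*z) dx ∧ dz ∧ dw
Collecting like 3-forms: d(omega) = (2*w) dx ∧ dy ∧ dz + (2*z) dx ∧ dy ∧ dw + (3*z) dx ∧ dz ∧ dw.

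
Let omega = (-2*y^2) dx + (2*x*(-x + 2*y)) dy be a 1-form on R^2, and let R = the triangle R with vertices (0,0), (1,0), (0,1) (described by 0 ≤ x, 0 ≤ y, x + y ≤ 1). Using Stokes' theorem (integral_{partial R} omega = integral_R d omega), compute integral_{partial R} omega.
integral_(partial R) omega = 2/3

Stokes: integral_partial_R omega = integral_R d omega with d omega = (∂Q/∂x - ∂P/∂y) dx ∧ dy.
  ∂Q/∂x = -4*x + 4*y
  ∂P/∂y = -4*y
  integrand = ∂Q/∂x - ∂P/∂y = -4*x + 8*y.
Integrating over R: integral_0^1 integral_0^{1-x} (-4*x + 8*y) dy dx = 2/3.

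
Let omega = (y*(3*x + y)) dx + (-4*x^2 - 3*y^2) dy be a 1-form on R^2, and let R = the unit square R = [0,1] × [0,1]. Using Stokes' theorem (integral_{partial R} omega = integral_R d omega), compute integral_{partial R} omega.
integral_(partial R) omega = -13/2

Stokes: integral_partial_R omega = integral_R d omega with d omega = (∂Q/∂x - ∂P/∂y) dx ∧ dy.
  ∂Q/∂x = -8*x
  ∂P/∂y = 3*x + 2*y
  integrand = ∂Q/∂x - ∂P/∂y = -11*x - 2*y.
Integrating over R: integral_0^1 integral_0^1 (-11*x - 2*y) dx dy = -13/2.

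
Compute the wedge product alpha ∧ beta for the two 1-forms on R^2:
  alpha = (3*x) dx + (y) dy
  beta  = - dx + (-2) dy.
alpha ∧ beta = (-6*x + y) dx ∧ dy

Distribute the wedge, using dx_i ∧ dx_j = -dx_j ∧ dx_i and dx_i ∧ dx_i = 0. For each pair (i, j) with i < j, the coefficient of dx_i ∧ dx_j in alpha ∧ beta is (alpha_i * beta_j - alpha_j * beta_i). Collecting: alpha ∧ beta = (-6*x + y) dx ∧ dy.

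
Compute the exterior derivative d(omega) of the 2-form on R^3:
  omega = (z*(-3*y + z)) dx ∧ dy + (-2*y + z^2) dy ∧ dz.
d(omega) = (-3*y + 2*z) dx ∧ dy ∧ dz

For a 2-form omega = sum_{i<j} g_{ij} dx_i ∧ dx_j, the exterior derivative is
  d(omega) = sum_{i<j} d(g_{ij}) ∧ dx_i ∧ dx_j = sum_{i<j, k} (∂g_{ij}/∂x_k) dx_k ∧ dx_i ∧ dx_j.
Expand each term, using dx_k ∧ dx_i ∧ dx_j = sgn(permutation) dx_{(a)} ∧ dx_{(b)} ∧ dx_{(c)} with (a < b < c) sorted:
  d(z*(-3*y + z)) includes (∂/∂z)(z*(-3*y + z)) dz = (-3*y + 2*z) dz, which multiplied by dx ∧ dy gives (-3*y + 2*z) dx ∧ dy ∧ dz
Collecting like 3-forms: d(omega) = (-3*y + 2*z) dx ∧ dy ∧ dz.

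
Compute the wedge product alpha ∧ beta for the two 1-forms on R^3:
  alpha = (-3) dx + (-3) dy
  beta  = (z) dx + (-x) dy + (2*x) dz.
alpha ∧ beta = (3*x + 3*z) dx ∧ dy + (-6*x) dx ∧ dz + (-6*x) dy ∧ dz

Distribute the wedge, using dx_i ∧ dx_j = -dx_j ∧ dx_i and dx_i ∧ dx_i = 0. For each pair (i, j) with i < j, the coefficient of dx_i ∧ dx_j in alpha ∧ beta is (alpha_i * beta_j - alpha_j * beta_i). Collecting: alpha ∧ beta = (3*x + 3*z) dx ∧ dy + (-6*x) dx ∧ dz + (-6*x) dy ∧ dz.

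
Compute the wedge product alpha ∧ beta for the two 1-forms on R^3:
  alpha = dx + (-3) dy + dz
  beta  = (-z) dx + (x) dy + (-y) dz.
alpha ∧ beta = (x - 3*z) dx ∧ dy + (-y + z) dx ∧ dz + (-x + 3*y) dy ∧ dz

Distribute the wedge, using dx_i ∧ dx_j = -dx_j ∧ dx_i and dx_i ∧ dx_i = 0. For each pair (i, j) with i < j, the coefficient of dx_i ∧ dx_j in alpha ∧ beta is (alpha_i * beta_j - alpha_j * beta_i). Collecting: alpha ∧ beta = (x - 3*z) dx ∧ dy + (-y + z) dx ∧ dz + (-x + 3*y) dy ∧ dz.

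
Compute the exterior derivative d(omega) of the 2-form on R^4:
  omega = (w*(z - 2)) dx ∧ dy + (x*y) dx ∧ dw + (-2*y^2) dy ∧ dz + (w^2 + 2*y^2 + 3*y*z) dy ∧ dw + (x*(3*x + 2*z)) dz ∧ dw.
d(omega) = (w) dx ∧ dy ∧ dz + (-x + z - 2) dx ∧ dy ∧ dw + (-3*y) dy ∧ dz ∧ dw + (6*x + 2*z) dx ∧ dz ∧ dw

For a 2-form omega = sum_{i<j} g_{ij} dx_i ∧ dx_j, the exterior derivative is
  d(omega) = sum_{i<j} d(g_{ij}) ∧ dx_i ∧ dx_j = sum_{i<j, k} (∂g_{ij}/∂x_k) dx_k ∧ dx_i ∧ dx_j.
Expand each term, using dx_k ∧ dx_i ∧ dx_j = sgn(permutation) dx_{(a)} ∧ dx_{(b)} ∧ dx_{(c)} with (a < b < c) sorted:
  d(w*(z - 2)) includes (∂/∂z)(w*(z - 2)) dz = (w) dz, which multiplied by dx ∧ dy gives (w) dx ∧ dy ∧ dz
  d(w*(z - 2)) includes (∂/∂w)(w*(z - 2)) dw = (z - 2) dw, which multiplied by dx ∧ dy gives (z - 2) dx ∧ dy ∧ dw
  d(x*y) includes (∂/∂y)(x*y) dy = (x) dy, which multiplied by dx ∧ dw gives (-x) dx ∧ dy ∧ dw
  d(w^2 + 2*y^2 + 3*y*z) includes (∂/∂z)(w^2 + 2*y^2 + 3*y*z) dz = (3*y) dz, which multiplied by dy ∧ dw gives (-3*y) dy ∧ dz ∧ dw
  d(x*(3*x + 2*z)) includes (∂/∂x)(x*(3*x + 2*z)) dx = (6*x + 2*z) dx, which multiplied by dz ∧ dw gives (6*x + 2*z) dx ∧ dz ∧ dw
Collecting like 3-forms: d(omega) = (w) dx ∧ dy ∧ dz + (-x + z - 2) dx ∧ dy ∧ dw + (-3*y) dy ∧ dz ∧ dw + (6*x + 2*z) dx ∧ dz ∧ dw.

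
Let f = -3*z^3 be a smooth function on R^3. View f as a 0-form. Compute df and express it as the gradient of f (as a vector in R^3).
df = (0) dx + (0) dy + (-9*z^2) dz; grad f = (0, 0, -9*z^2)

For a 0-form f, d f = (∂f/∂x) dx + (∂f/∂y) dy + (∂f/∂z) dz. The components of the vector representation are exactly the entries of grad f in Cartesian coordinates:
  ∂f/∂x = 0
  ∂f/∂y = 0
  ∂f/∂z = -9*z^2.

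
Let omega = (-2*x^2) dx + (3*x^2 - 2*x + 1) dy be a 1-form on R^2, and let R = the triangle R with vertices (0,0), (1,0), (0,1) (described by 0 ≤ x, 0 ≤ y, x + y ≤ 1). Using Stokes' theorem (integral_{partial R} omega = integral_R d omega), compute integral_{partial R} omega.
integral_(partial R) omega = 0

Stokes: integral_partial_R omega = integral_R d omega with d omega = (∂Q/∂x - ∂P/∂y) dx ∧ dy.
  ∂Q/∂x = 6*x - 2
  ∂P/∂y = 0
  integrand = ∂Q/∂x - ∂P/∂y = 6*x - 2.
Integrating over R: integral_0^1 integral_0^{1-x} (6*x - 2) dy dx = 0.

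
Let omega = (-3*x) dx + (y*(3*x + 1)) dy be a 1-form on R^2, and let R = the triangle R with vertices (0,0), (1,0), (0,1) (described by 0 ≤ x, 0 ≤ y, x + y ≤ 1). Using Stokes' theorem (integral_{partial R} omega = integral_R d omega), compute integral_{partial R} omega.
integral_(partial R) omega = 1/2

Stokes: integral_partial_R omega = integral_R d omega with d omega = (∂Q/∂x - ∂P/∂y) dx ∧ dy.
  ∂Q/∂x = 3*y
  ∂P/∂y = 0
  integrand = ∂Q/∂x - ∂P/∂y = 3*y.
Integrating over R: integral_0^1 integral_0^{1-x} (3*y) dy dx = 1/2.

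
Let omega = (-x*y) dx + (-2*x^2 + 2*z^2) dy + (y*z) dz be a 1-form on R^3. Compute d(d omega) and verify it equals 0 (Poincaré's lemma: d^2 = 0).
d(d omega) = 0

Step 1: d omega = sum_{i<j} (∂f_j/∂x_i - ∂f_i/∂x_j) dx_i ∧ dx_j:
  coeff of dx ∧ dy: -3*x
  coeff of dx ∧ dz: 0
  coeff of dy ∧ dz: -3*z
Step 2: Apply d again to each 2-form coefficient. The only possible 3-form in R^3 is dx ∧ dy ∧ dz, with coefficient
  ∂(coeff of dy∧dz)/∂x - ∂(coeff of dx∧dz)/∂y + ∂(coeff of dx∧dy)/∂z
  = ∂/∂x (-3*z) - ∂/∂y (0) + ∂/∂z (-3*x).
Each of these terms simplifies to sums of mixed partials that cancel in pairs. The result is 0 (by equality of mixed partials for smooth functions — Schwarz / Clairaut).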